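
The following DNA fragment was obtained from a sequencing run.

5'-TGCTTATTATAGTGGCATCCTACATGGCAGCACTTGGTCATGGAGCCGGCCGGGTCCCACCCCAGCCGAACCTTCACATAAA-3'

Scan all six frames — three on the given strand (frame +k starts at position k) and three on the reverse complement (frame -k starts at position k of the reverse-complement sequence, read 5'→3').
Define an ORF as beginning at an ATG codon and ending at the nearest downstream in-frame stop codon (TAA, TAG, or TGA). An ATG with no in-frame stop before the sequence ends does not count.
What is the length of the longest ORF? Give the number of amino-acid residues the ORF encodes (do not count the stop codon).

13

Reverse complement (5'→3'): TTTATGTGAAGGTTCGGCTGGGGTGGGACCCGGCCGGCTCCATGACCAAGTGCTGCCATGTAGGATGCCACTATAATAAGCA
Frame +1: TGC TTA TTA TAG TGG CAT CCT ACA TGG CAG CAC TTG GTC ATG GAG CCG GCC GGG TCC CAC CCC AGC CGA ACC TTC ACA TAA — ATG at 40, stop TAA at 79 → 42 nt.
Frame +2: GCT TAT TAT AGT GGC ATC CTA CAT GGC AGC ACT TGG TCA TGG AGC CGG CCG GGT CCC ACC CCA GCC GAA CCT TCA CAT AAA — no ATG→stop ORF.
Frame +3: CTT ATT ATA GTG GCA TCC TAC ATG GCA GCA CTT GGT CAT GGA GCC GGC CGG GTC CCA CCC CAG CCG AAC CTT CAC ATA — no ATG→stop ORF.
Frame -1: TTT ATG TGA AGG TTC GGC TGG GGT GGG ACC CGG CCG GCT CCA TGA CCA AGT GCT GCC ATG TAG GAT GCC ACT ATA ATA AGC — ATG at 4, stop TGA at 7 → 6 nt; ATG at 58, stop TAG at 61 → 6 nt.
Frame -2: TTA TGT GAA GGT TCG GCT GGG GTG GGA CCC GGC CGG CTC CAT GAC CAA GTG CTG CCA TGT AGG ATG CCA CTA TAA TAA GCA — ATG at 65, stop TAA at 74 → 12 nt.
Frame -3: TAT GTG AAG GTT CGG CTG GGG TGG GAC CCG GCC GGC TCC ATG ACC AAG TGC TGC CAT GTA GGA TGC CAC TAT AAT AAG — no ATG→stop ORF.
Longest: frame +1, positions 40–81, 42 nt = 14 codons = 13 aa. → 13 amino acids.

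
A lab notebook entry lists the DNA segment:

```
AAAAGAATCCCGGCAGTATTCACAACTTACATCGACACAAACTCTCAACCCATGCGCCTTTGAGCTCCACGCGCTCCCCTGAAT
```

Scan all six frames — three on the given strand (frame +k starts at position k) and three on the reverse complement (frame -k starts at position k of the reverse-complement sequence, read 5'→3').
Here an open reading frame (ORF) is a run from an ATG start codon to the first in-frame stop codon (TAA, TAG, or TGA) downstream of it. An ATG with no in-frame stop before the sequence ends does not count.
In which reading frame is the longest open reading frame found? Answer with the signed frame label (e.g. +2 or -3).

Reverse complement (5'→3'): ATTCAGGGGAGCGCGTGGAGCTCAAAGGCGCATGGGTTGAGAGTTTGTGTCGATGTAAGTTGTGAATACTGCCGGGATTCTTTT
Frame +1: AAA AGA ATC CCG GCA GTA TTC ACA ACT TAC ATC GAC ACA AAC TCT CAA CCC ATG CGC CTT TGA GCT CCA CGC GCT CCC CTG AAT — ATG at 52, stop TGA at 61 → 12 nt.
Frame +2: AAA GAA TCC CGG CAG TAT TCA CAA CTT ACA TCG ACA CAA ACT CTC AAC CCA TGC GCC TTT GAG CTC CAC GCG CTC CCC TGA — no ATG→stop ORF.
Frame +3: AAG AAT CCC GGC AGT ATT CAC AAC TTA CAT CGA CAC AAA CTC TCA ACC CAT GCG CCT TTG AGC TCC ACG CGC TCC CCT GAA — no ATG→stop ORF.
Frame -1: ATT CAG GGG AGC GCG TGG AGC TCA AAG GCG CAT GGG TTG AGA GTT TGT GTC GAT GTA AGT TGT GAA TAC TGC CGG GAT TCT TTT — no ATG→stop ORF.
Frame -2: TTC AGG GGA GCG CGT GGA GCT CAA AGG CGC ATG GGT TGA GAG TTT GTG TCG ATG TAA GTT GTG AAT ACT GCC GGG ATT CTT — ATG at 32, stop TGA at 38 → 9 nt; ATG at 53, stop TAA at 56 → 6 nt.
Frame -3: TCA GGG GAG CGC GTG GAG CTC AAA GGC GCA TGG GTT GAG AGT TTG TGT CGA TGT AAG TTG TGA ATA CTG CCG GGA TTC TTT — no ATG→stop ORF.
Longest ORF is 12 nt in frame +1 (positions 52–63).

+1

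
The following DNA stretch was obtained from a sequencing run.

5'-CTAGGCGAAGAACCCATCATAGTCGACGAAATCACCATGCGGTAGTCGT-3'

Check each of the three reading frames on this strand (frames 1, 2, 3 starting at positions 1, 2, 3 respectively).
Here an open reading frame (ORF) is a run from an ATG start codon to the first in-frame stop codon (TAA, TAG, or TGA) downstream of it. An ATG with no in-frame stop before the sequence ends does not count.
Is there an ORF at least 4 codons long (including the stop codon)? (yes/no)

Frame 1: CTA GGC GAA GAA CCC ATC ATA GTC GAC GAA ATC ACC ATG CGG TAG TCG — ATG at 37, stop TAG at 43 → 9 nt.
Frame 2: TAG GCG AAG AAC CCA TCA TAG TCG ACG AAA TCA CCA TGC GGT AGT CGT — no ATG→stop ORF.
Frame 3: AGG CGA AGA ACC CAT CAT AGT CGA CGA AAT CAC CAT GCG GTA GTC — no ATG→stop ORF.
Largest ORF found is 3 codons < 4, so no.

no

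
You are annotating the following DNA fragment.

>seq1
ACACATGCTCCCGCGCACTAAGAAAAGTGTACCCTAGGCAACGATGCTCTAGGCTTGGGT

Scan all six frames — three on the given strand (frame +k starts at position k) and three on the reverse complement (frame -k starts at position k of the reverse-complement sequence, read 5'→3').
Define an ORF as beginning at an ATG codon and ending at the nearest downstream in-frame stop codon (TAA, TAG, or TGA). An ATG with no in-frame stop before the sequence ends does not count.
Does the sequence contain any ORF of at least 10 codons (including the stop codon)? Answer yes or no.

Reverse complement (5'→3'): ACCCAAGCCTAGAGCATCGTTGCCTAGGGTACACTTTTCTTAGTGCGCGGGAGCATGTGT
Frame +1: ACA CAT GCT CCC GCG CAC TAA GAA AAG TGT ACC CTA GGC AAC GAT GCT CTA GGC TTG GGT — no ATG→stop ORF.
Frame +2: CAC ATG CTC CCG CGC ACT AAG AAA AGT GTA CCC TAG GCA ACG ATG CTC TAG GCT TGG — ATG at 5, stop TAG at 35 → 33 nt; ATG at 44, stop TAG at 50 → 9 nt.
Frame +3: ACA TGC TCC CGC GCA CTA AGA AAA GTG TAC CCT AGG CAA CGA TGC TCT AGG CTT GGG — no ATG→stop ORF.
Frame -1: ACC CAA GCC TAG AGC ATC GTT GCC TAG GGT ACA CTT TTC TTA GTG CGC GGG AGC ATG TGT — no ATG→stop ORF.
Frame -2: CCC AAG CCT AGA GCA TCG TTG CCT AGG GTA CAC TTT TCT TAG TGC GCG GGA GCA TGT — no ATG→stop ORF.
Frame -3: CCA AGC CTA GAG CAT CGT TGC CTA GGG TAC ACT TTT CTT AGT GCG CGG GAG CAT GTG — no ATG→stop ORF.
Frame +2 has an ORF of 11 codons (positions 5–37) ≥ 10, so yes.

yes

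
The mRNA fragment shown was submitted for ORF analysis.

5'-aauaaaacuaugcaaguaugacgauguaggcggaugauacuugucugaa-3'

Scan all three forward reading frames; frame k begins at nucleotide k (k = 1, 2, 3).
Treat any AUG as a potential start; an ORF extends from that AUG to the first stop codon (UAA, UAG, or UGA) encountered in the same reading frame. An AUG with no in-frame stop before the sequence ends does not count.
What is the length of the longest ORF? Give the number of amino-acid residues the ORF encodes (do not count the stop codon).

Frame 1: AAU AAA ACU AUG CAA GUA UGA CGA UGU AGG CGG AUG AUA CUU GUC UGA — AUG at 10, stop UGA at 19 → 12 nt; AUG at 34, stop UGA at 46 → 15 nt.
Frame 2: AUA AAA CUA UGC AAG UAU GAC GAU GUA GGC GGA UGA UAC UUG UCU GAA — no AUG→stop ORF.
Frame 3: UAA AAC UAU GCA AGU AUG ACG AUG UAG GCG GAU GAU ACU UGU CUG — AUG at 18, stop UAG at 27 → 12 nt; AUG at 24, stop UAG at 27 → 6 nt.
Longest: frame 1, positions 34–48, 15 nt = 5 codons = 4 aa. → 4 amino acids.

4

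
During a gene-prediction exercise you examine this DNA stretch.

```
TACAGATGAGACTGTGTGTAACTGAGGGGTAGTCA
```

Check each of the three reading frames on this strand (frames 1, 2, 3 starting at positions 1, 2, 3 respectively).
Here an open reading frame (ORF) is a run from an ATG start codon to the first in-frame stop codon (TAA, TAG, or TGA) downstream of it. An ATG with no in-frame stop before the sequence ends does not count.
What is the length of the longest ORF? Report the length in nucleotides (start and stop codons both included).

27

Frame 1: TAC AGA TGA GAC TGT GTG TAA CTG AGG GGT AGT — no ATG→stop ORF.
Frame 2: ACA GAT GAG ACT GTG TGT AAC TGA GGG GTA GTC — no ATG→stop ORF.
Frame 3: CAG ATG AGA CTG TGT GTA ACT GAG GGG TAG TCA — ATG at 6, stop TAG at 30 → 27 nt.
Longest: frame 3, positions 6–32, 27 nt = 9 codons = 8 aa. → 27 nucleotides.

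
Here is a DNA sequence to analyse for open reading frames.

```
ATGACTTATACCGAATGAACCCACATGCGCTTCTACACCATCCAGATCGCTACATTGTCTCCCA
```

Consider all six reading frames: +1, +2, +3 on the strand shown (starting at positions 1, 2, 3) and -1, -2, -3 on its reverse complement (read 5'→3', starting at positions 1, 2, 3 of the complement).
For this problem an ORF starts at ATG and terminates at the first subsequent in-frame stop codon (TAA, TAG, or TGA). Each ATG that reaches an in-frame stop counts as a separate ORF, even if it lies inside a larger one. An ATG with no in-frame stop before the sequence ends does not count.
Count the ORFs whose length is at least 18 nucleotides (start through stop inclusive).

2

Reverse complement (5'→3'): TGGGAGACAATGTAGCGATCTGGATGGTGTAGAAGCGCATGTGGGTTCATTCGGTATAAGTCAT
Frame +1: ATG ACT TAT ACC GAA TGA ACC CAC ATG CGC TTC TAC ACC ATC CAG ATC GCT ACA TTG TCT CCC — ATG at 1, stop TGA at 16 → 18 nt.
Frame +2: TGA CTT ATA CCG AAT GAA CCC ACA TGC GCT TCT ACA CCA TCC AGA TCG CTA CAT TGT CTC CCA — no ATG→stop ORF.
Frame +3: GAC TTA TAC CGA ATG AAC CCA CAT GCG CTT CTA CAC CAT CCA GAT CGC TAC ATT GTC TCC — no ATG→stop ORF.
Frame -1: TGG GAG ACA ATG TAG CGA TCT GGA TGG TGT AGA AGC GCA TGT GGG TTC ATT CGG TAT AAG TCA — ATG at 10, stop TAG at 13 → 6 nt.
Frame -2: GGG AGA CAA TGT AGC GAT CTG GAT GGT GTA GAA GCG CAT GTG GGT TCA TTC GGT ATA AGT CAT — no ATG→stop ORF.
Frame -3: GGA GAC AAT GTA GCG ATC TGG ATG GTG TAG AAG CGC ATG TGG GTT CAT TCG GTA TAA GTC — ATG at 24, stop TAG at 30 → 9 nt; ATG at 39, stop TAA at 57 → 21 nt.
ORFs ≥ 18 nucleotides: frame +1 1–18 (18 nucleotides), frame -3 39–59 (21 nucleotides). Count = 2.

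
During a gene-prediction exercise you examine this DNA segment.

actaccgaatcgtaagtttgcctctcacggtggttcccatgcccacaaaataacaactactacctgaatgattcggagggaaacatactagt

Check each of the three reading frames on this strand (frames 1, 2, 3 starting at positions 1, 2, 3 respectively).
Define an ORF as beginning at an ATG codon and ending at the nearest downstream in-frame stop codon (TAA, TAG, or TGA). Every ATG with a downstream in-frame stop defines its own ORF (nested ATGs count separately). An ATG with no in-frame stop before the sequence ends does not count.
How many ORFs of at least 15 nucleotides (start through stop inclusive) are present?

Frame 1: ACT ACC GAA TCG TAA GTT TGC CTC TCA CGG TGG TTC CCA TGC CCA CAA AAT AAC AAC TAC TAC CTG AAT GAT TCG GAG GGA AAC ATA CTA — no ATG→stop ORF.
Frame 2: CTA CCG AAT CGT AAG TTT GCC TCT CAC GGT GGT TCC CAT GCC CAC AAA ATA ACA ACT ACT ACC TGA ATG ATT CGG AGG GAA ACA TAC TAG — ATG at 68, stop TAG at 89 → 24 nt.
Frame 3: TAC CGA ATC GTA AGT TTG CCT CTC ACG GTG GTT CCC ATG CCC ACA AAA TAA CAA CTA CTA CCT GAA TGA TTC GGA GGG AAA CAT ACT AGT — ATG at 39, stop TAA at 51 → 15 nt.
ORFs ≥ 15 nucleotides: frame 2 68–91 (24 nucleotides), frame 3 39–53 (15 nucleotides). Count = 2.

2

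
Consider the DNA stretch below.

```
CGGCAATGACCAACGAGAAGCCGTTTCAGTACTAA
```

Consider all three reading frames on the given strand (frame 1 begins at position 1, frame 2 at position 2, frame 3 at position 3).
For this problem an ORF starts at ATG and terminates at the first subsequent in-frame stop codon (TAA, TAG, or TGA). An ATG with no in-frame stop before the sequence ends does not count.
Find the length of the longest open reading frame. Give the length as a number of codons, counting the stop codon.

10

Frame 1: CGG CAA TGA CCA ACG AGA AGC CGT TTC AGT ACT — no ATG→stop ORF.
Frame 2: GGC AAT GAC CAA CGA GAA GCC GTT TCA GTA CTA — no ATG→stop ORF.
Frame 3: GCA ATG ACC AAC GAG AAG CCG TTT CAG TAC TAA — ATG at 6, stop TAA at 33 → 30 nt.
Longest: frame 3, positions 6–35, 30 nt = 10 codons = 9 aa. → 10 codons.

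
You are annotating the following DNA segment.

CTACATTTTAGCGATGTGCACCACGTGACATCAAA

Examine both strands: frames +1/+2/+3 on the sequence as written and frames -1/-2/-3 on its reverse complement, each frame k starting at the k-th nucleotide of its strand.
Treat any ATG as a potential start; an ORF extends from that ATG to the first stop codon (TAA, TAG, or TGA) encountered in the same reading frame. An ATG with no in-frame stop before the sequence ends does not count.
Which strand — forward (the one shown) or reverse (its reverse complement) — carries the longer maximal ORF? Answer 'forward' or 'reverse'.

Reverse complement (5'→3'): TTTGATGTCACGTGGTGCACATCGCTAAAATGTAG
Frame +1: CTA CAT TTT AGC GAT GTG CAC CAC GTG ACA TCA — no ATG→stop ORF.
Frame +2: TAC ATT TTA GCG ATG TGC ACC ACG TGA CAT CAA — ATG at 14, stop TGA at 26 → 15 nt.
Frame +3: ACA TTT TAG CGA TGT GCA CCA CGT GAC ATC AAA — no ATG→stop ORF.
Frame -1: TTT GAT GTC ACG TGG TGC ACA TCG CTA AAA TGT — no ATG→stop ORF.
Frame -2: TTG ATG TCA CGT GGT GCA CAT CGC TAA AAT GTA — ATG at 5, stop TAA at 26 → 24 nt.
Frame -3: TGA TGT CAC GTG GTG CAC ATC GCT AAA ATG TAG — ATG at 30, stop TAG at 33 → 6 nt.
Forward-strand max 15 nt; reverse-strand max 24 nt. The reverse strand has the longer ORF.

reverse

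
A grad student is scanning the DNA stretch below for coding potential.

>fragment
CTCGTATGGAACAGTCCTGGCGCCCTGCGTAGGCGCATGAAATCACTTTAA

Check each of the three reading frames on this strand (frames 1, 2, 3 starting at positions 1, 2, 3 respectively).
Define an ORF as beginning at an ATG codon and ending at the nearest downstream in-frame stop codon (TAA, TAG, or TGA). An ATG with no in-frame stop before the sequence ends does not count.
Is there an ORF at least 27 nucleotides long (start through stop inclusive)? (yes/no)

yes

Frame 1: CTC GTA TGG AAC AGT CCT GGC GCC CTG CGT AGG CGC ATG AAA TCA CTT TAA — ATG at 37, stop TAA at 49 → 15 nt.
Frame 2: TCG TAT GGA ACA GTC CTG GCG CCC TGC GTA GGC GCA TGA AAT CAC TTT — no ATG→stop ORF.
Frame 3: CGT ATG GAA CAG TCC TGG CGC CCT GCG TAG GCG CAT GAA ATC ACT TTA — ATG at 6, stop TAG at 30 → 27 nt.
Frame 3 has an ORF of 27 nucleotides (positions 6–32) ≥ 27, so yes.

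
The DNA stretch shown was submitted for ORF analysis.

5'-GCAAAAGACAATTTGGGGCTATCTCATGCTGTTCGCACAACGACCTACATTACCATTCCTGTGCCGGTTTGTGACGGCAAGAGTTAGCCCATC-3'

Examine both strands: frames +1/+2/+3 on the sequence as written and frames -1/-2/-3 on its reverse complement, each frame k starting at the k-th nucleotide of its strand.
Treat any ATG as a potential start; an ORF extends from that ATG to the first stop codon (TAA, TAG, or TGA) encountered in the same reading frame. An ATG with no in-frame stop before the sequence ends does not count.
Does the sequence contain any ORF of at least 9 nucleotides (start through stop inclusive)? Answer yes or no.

Reverse complement (5'→3'): GATGGGCTAACTCTTGCCGTCACAAACCGGCACAGGAATGGTAATGTAGGTCGTTGTGCGAACAGCATGAGATAGCCCCAAATTGTCTTTTGC
Frame +1: GCA AAA GAC AAT TTG GGG CTA TCT CAT GCT GTT CGC ACA ACG ACC TAC ATT ACC ATT CCT GTG CCG GTT TGT GAC GGC AAG AGT TAG CCC ATC — no ATG→stop ORF.
Frame +2: CAA AAG ACA ATT TGG GGC TAT CTC ATG CTG TTC GCA CAA CGA CCT ACA TTA CCA TTC CTG TGC CGG TTT GTG ACG GCA AGA GTT AGC CCA — no ATG→stop ORF.
Frame +3: AAA AGA CAA TTT GGG GCT ATC TCA TGC TGT TCG CAC AAC GAC CTA CAT TAC CAT TCC TGT GCC GGT TTG TGA CGG CAA GAG TTA GCC CAT — no ATG→stop ORF.
Frame -1: GAT GGG CTA ACT CTT GCC GTC ACA AAC CGG CAC AGG AAT GGT AAT GTA GGT CGT TGT GCG AAC AGC ATG AGA TAG CCC CAA ATT GTC TTT TGC — ATG at 67, stop TAG at 73 → 9 nt.
Frame -2: ATG GGC TAA CTC TTG CCG TCA CAA ACC GGC ACA GGA ATG GTA ATG TAG GTC GTT GTG CGA ACA GCA TGA GAT AGC CCC AAA TTG TCT TTT — ATG at 2, stop TAA at 8 → 9 nt; ATG at 38, stop TAG at 47 → 12 nt; ATG at 44, stop TAG at 47 → 6 nt.
Frame -3: TGG GCT AAC TCT TGC CGT CAC AAA CCG GCA CAG GAA TGG TAA TGT AGG TCG TTG TGC GAA CAG CAT GAG ATA GCC CCA AAT TGT CTT TTG — no ATG→stop ORF.
Frame -1 has an ORF of 9 nucleotides (positions 67–75) ≥ 9, so yes.

yes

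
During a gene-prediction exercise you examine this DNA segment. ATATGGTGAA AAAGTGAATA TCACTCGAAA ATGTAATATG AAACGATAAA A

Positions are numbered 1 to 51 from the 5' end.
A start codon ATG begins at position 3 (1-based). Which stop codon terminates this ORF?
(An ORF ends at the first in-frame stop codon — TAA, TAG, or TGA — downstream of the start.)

Codons from position 3: ATG (3–5), GTG (6–8), AAA (9–11), AAG (12–14), TGA (15–17).
The first in-frame stop codon is TGA.

TGA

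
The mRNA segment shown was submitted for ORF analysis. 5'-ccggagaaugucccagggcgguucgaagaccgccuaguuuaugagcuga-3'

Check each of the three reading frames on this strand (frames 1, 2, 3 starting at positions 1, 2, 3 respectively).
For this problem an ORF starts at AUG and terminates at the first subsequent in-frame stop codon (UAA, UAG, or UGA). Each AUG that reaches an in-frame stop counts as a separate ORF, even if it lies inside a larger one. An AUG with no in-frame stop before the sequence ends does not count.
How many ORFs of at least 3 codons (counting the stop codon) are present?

2

Frame 1: CCG GAG AAU GUC CCA GGG CGG UUC GAA GAC CGC CUA GUU UAU GAG CUG — no AUG→stop ORF.
Frame 2: CGG AGA AUG UCC CAG GGC GGU UCG AAG ACC GCC UAG UUU AUG AGC UGA — AUG at 8, stop UAG at 35 → 30 nt; AUG at 41, stop UGA at 47 → 9 nt.
Frame 3: GGA GAA UGU CCC AGG GCG GUU CGA AGA CCG CCU AGU UUA UGA GCU — no AUG→stop ORF.
ORFs ≥ 3 codons: frame 2 8–37 (10 codons), frame 2 41–49 (3 codons). Count = 2.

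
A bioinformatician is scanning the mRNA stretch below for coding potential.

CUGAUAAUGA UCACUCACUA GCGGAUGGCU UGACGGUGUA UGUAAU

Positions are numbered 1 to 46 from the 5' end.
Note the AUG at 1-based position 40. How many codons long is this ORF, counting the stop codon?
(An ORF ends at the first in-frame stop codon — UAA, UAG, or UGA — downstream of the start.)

2

Codons from position 40: AUG (40–42), UAA (43–45).
UAA is the first in-frame stop; that's 2 codons including the stop.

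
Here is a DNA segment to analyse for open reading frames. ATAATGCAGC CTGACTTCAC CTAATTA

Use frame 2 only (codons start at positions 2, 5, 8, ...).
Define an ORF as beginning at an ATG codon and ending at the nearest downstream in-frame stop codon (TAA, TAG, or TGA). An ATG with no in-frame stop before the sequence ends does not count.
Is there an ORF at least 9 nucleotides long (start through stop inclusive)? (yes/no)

no

Frame 2: TAA TGC AGC CTG ACT TCA CCT AAT — no ATG→stop ORF.
Largest ORF found is 0 nucleotides < 9, so no.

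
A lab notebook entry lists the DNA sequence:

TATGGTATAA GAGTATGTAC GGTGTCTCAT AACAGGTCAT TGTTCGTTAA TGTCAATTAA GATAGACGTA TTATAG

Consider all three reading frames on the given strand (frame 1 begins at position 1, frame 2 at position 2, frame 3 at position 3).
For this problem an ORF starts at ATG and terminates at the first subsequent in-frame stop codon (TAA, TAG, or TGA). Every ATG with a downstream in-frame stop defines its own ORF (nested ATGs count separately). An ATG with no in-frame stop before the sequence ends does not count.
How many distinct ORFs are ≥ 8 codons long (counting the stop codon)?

Frame 1: TAT GGT ATA AGA GTA TGT ACG GTG TCT CAT AAC AGG TCA TTG TTC GTT AAT GTC AAT TAA GAT AGA CGT ATT ATA — no ATG→stop ORF.
Frame 2: ATG GTA TAA GAG TAT GTA CGG TGT CTC ATA ACA GGT CAT TGT TCG TTA ATG TCA ATT AAG ATA GAC GTA TTA TAG — ATG at 2, stop TAA at 8 → 9 nt; ATG at 50, stop TAG at 74 → 27 nt.
Frame 3: TGG TAT AAG AGT ATG TAC GGT GTC TCA TAA CAG GTC ATT GTT CGT TAA TGT CAA TTA AGA TAG ACG TAT TAT — ATG at 15, stop TAA at 30 → 18 nt.
ORFs ≥ 8 codons: frame 2 50–76 (9 codons). Count = 1.

1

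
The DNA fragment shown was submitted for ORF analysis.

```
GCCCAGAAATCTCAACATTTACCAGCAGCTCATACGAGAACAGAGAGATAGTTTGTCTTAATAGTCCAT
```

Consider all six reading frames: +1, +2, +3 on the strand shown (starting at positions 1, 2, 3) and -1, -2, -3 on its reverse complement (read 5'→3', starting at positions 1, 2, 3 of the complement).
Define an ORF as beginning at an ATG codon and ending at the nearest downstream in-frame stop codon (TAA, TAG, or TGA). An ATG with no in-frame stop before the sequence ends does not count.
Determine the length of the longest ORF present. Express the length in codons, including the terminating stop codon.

Reverse complement (5'→3'): ATGGACTATTAAGACAAACTATCTCTCTGTTCTCGTATGAGCTGCTGGTAAATGTTGAGATTTCTGGGC
Frame +1: GCC CAG AAA TCT CAA CAT TTA CCA GCA GCT CAT ACG AGA ACA GAG AGA TAG TTT GTC TTA ATA GTC CAT — no ATG→stop ORF.
Frame +2: CCC AGA AAT CTC AAC ATT TAC CAG CAG CTC ATA CGA GAA CAG AGA GAT AGT TTG TCT TAA TAG TCC — no ATG→stop ORF.
Frame +3: CCA GAA ATC TCA ACA TTT ACC AGC AGC TCA TAC GAG AAC AGA GAG ATA GTT TGT CTT AAT AGT CCA — no ATG→stop ORF.
Frame -1: ATG GAC TAT TAA GAC AAA CTA TCT CTC TGT TCT CGT ATG AGC TGC TGG TAA ATG TTG AGA TTT CTG GGC — ATG at 1, stop TAA at 10 → 12 nt; ATG at 37, stop TAA at 49 → 15 nt.
Frame -2: TGG ACT ATT AAG ACA AAC TAT CTC TCT GTT CTC GTA TGA GCT GCT GGT AAA TGT TGA GAT TTC TGG — no ATG→stop ORF.
Frame -3: GGA CTA TTA AGA CAA ACT ATC TCT CTG TTC TCG TAT GAG CTG CTG GTA AAT GTT GAG ATT TCT GGG — no ATG→stop ORF.
Longest: frame -1, positions 37–51, 15 nt = 5 codons = 4 aa. → 5 codons.

5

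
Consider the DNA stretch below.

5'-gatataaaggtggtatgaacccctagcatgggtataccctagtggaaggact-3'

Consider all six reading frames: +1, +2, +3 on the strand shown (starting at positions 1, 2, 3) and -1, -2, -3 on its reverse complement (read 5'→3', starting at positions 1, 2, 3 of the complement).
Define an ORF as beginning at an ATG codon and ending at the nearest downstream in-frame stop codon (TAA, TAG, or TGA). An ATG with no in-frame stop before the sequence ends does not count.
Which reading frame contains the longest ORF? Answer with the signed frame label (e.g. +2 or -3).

Reverse complement (5'→3'): AGTCCTTCCACTAGGGTATACCCATGCTAGGGGTTCATACCACCTTTATATC
Frame +1: GAT ATA AAG GTG GTA TGA ACC CCT AGC ATG GGT ATA CCC TAG TGG AAG GAC — ATG at 28, stop TAG at 40 → 15 nt.
Frame +2: ATA TAA AGG TGG TAT GAA CCC CTA GCA TGG GTA TAC CCT AGT GGA AGG ACT — no ATG→stop ORF.
Frame +3: TAT AAA GGT GGT ATG AAC CCC TAG CAT GGG TAT ACC CTA GTG GAA GGA — ATG at 15, stop TAG at 24 → 12 nt.
Frame -1: AGT CCT TCC ACT AGG GTA TAC CCA TGC TAG GGG TTC ATA CCA CCT TTA TAT — no ATG→stop ORF.
Frame -2: GTC CTT CCA CTA GGG TAT ACC CAT GCT AGG GGT TCA TAC CAC CTT TAT ATC — no ATG→stop ORF.
Frame -3: TCC TTC CAC TAG GGT ATA CCC ATG CTA GGG GTT CAT ACC ACC TTT ATA — no ATG→stop ORF.
Longest ORF is 15 nt in frame +1 (positions 28–42).

+1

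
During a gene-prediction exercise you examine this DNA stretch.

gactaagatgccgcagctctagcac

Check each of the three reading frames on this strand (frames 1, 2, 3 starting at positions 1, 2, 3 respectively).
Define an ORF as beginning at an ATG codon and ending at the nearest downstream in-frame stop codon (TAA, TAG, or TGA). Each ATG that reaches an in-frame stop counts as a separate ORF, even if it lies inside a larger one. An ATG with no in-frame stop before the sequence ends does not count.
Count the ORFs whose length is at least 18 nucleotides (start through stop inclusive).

0

Frame 1: GAC TAA GAT GCC GCA GCT CTA GCA — no ATG→stop ORF.
Frame 2: ACT AAG ATG CCG CAG CTC TAG CAC — ATG at 8, stop TAG at 20 → 15 nt.
Frame 3: CTA AGA TGC CGC AGC TCT AGC — no ATG→stop ORF.
No ORF reaches 18 nucleotides. Count = 0.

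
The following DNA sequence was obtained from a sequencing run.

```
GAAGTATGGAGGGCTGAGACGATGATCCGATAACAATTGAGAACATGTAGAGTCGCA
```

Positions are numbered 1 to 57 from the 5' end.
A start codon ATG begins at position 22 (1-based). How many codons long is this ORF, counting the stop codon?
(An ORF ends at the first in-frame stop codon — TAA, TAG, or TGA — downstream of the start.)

4

Codons from position 22: ATG (22–24), ATC (25–27), CGA (28–30), TAA (31–33).
TAA is the first in-frame stop; that's 4 codons including the stop.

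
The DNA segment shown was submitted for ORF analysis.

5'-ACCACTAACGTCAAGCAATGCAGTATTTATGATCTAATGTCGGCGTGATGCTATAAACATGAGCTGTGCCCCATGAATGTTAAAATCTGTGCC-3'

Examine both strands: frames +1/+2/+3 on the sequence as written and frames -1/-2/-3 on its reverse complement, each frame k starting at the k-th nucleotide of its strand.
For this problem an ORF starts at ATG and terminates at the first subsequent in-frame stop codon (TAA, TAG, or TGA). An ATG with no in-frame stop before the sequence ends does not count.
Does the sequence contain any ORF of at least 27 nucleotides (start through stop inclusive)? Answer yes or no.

Reverse complement (5'→3'): GGCACAGATTTTAACATTCATGGGGCACAGCTCATGTTTATAGCATCACGCCGACATTAGATCATAAATACTGCATTGCTTGACGTTAGTGGT
Frame +1: ACC ACT AAC GTC AAG CAA TGC AGT ATT TAT GAT CTA ATG TCG GCG TGA TGC TAT AAA CAT GAG CTG TGC CCC ATG AAT GTT AAA ATC TGT GCC — ATG at 37, stop TGA at 46 → 12 nt.
Frame +2: CCA CTA ACG TCA AGC AAT GCA GTA TTT ATG ATC TAA TGT CGG CGT GAT GCT ATA AAC ATG AGC TGT GCC CCA TGA ATG TTA AAA TCT GTG — ATG at 29, stop TAA at 35 → 9 nt; ATG at 59, stop TGA at 74 → 18 nt.
Frame +3: CAC TAA CGT CAA GCA ATG CAG TAT TTA TGA TCT AAT GTC GGC GTG ATG CTA TAA ACA TGA GCT GTG CCC CAT GAA TGT TAA AAT CTG TGC — ATG at 18, stop TGA at 30 → 15 nt; ATG at 48, stop TAA at 54 → 9 nt.
Frame -1: GGC ACA GAT TTT AAC ATT CAT GGG GCA CAG CTC ATG TTT ATA GCA TCA CGC CGA CAT TAG ATC ATA AAT ACT GCA TTG CTT GAC GTT AGT GGT — ATG at 34, stop TAG at 58 → 27 nt.
Frame -2: GCA CAG ATT TTA ACA TTC ATG GGG CAC AGC TCA TGT TTA TAG CAT CAC GCC GAC ATT AGA TCA TAA ATA CTG CAT TGC TTG ACG TTA GTG — ATG at 20, stop TAG at 41 → 24 nt.
Frame -3: CAC AGA TTT TAA CAT TCA TGG GGC ACA GCT CAT GTT TAT AGC ATC ACG CCG ACA TTA GAT CAT AAA TAC TGC ATT GCT TGA CGT TAG TGG — no ATG→stop ORF.
Frame -1 has an ORF of 27 nucleotides (positions 34–60) ≥ 27, so yes.

yes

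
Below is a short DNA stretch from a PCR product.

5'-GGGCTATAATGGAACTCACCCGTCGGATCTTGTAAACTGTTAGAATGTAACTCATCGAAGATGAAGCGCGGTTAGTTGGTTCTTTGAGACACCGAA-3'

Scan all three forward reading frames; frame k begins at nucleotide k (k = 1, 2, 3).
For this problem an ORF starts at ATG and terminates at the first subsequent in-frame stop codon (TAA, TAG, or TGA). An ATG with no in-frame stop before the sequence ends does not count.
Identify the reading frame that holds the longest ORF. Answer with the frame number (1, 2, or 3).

3

Frame 1: GGG CTA TAA TGG AAC TCA CCC GTC GGA TCT TGT AAA CTG TTA GAA TGT AAC TCA TCG AAG ATG AAG CGC GGT TAG TTG GTT CTT TGA GAC ACC GAA — ATG at 61, stop TAG at 73 → 15 nt.
Frame 2: GGC TAT AAT GGA ACT CAC CCG TCG GAT CTT GTA AAC TGT TAG AAT GTA ACT CAT CGA AGA TGA AGC GCG GTT AGT TGG TTC TTT GAG ACA CCG — no ATG→stop ORF.
Frame 3: GCT ATA ATG GAA CTC ACC CGT CGG ATC TTG TAA ACT GTT AGA ATG TAA CTC ATC GAA GAT GAA GCG CGG TTA GTT GGT TCT TTG AGA CAC CGA — ATG at 9, stop TAA at 33 → 27 nt; ATG at 45, stop TAA at 48 → 6 nt.
Longest ORF is 27 nt in frame 3 (positions 9–35).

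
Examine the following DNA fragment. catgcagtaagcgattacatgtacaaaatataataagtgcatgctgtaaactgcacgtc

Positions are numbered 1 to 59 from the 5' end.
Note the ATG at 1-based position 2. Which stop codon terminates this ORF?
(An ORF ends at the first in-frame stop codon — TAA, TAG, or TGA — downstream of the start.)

TAA

Codons from position 2: ATG (2–4), CAG (5–7), TAA (8–10).
The first in-frame stop codon is TAA.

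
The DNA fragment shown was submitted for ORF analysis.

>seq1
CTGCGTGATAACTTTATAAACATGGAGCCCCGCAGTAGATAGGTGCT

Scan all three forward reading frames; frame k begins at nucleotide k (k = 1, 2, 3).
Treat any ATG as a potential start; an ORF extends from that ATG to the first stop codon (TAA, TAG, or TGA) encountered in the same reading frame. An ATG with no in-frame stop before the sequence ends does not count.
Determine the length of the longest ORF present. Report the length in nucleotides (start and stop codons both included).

Frame 1: CTG CGT GAT AAC TTT ATA AAC ATG GAG CCC CGC AGT AGA TAG GTG — ATG at 22, stop TAG at 40 → 21 nt.
Frame 2: TGC GTG ATA ACT TTA TAA ACA TGG AGC CCC GCA GTA GAT AGG TGC — no ATG→stop ORF.
Frame 3: GCG TGA TAA CTT TAT AAA CAT GGA GCC CCG CAG TAG ATA GGT GCT — no ATG→stop ORF.
Longest: frame 1, positions 22–42, 21 nt = 7 codons = 6 aa. → 21 nucleotides.

21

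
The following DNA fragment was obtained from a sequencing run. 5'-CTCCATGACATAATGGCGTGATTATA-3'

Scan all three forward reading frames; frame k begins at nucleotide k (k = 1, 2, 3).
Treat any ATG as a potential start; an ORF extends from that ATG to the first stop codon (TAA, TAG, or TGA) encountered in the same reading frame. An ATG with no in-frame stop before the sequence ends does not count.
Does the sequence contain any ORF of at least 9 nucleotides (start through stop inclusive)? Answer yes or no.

yes

Frame 1: CTC CAT GAC ATA ATG GCG TGA TTA — ATG at 13, stop TGA at 19 → 9 nt.
Frame 2: TCC ATG ACA TAA TGG CGT GAT TAT — ATG at 5, stop TAA at 11 → 9 nt.
Frame 3: CCA TGA CAT AAT GGC GTG ATT ATA — no ATG→stop ORF.
Frame 1 has an ORF of 9 nucleotides (positions 13–21) ≥ 9, so yes.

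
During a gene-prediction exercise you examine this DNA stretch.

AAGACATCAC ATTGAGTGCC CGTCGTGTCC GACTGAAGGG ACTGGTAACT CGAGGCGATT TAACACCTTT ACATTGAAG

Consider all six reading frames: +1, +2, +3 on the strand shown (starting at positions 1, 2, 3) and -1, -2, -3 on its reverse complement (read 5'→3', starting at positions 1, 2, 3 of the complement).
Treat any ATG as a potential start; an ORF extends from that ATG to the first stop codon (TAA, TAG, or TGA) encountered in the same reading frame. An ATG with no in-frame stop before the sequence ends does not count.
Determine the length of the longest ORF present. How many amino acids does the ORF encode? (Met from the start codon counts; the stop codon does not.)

1

Reverse complement (5'→3'): CTTCAATGTAAAGGTGTTAAATCGCCTCGAGTTACCAGTCCCTTCAGTCGGACACGACGGGCACTCAATGTGATGTCTT
Frame +1: AAG ACA TCA CAT TGA GTG CCC GTC GTG TCC GAC TGA AGG GAC TGG TAA CTC GAG GCG ATT TAA CAC CTT TAC ATT GAA — no ATG→stop ORF.
Frame +2: AGA CAT CAC ATT GAG TGC CCG TCG TGT CCG ACT GAA GGG ACT GGT AAC TCG AGG CGA TTT AAC ACC TTT ACA TTG AAG — no ATG→stop ORF.
Frame +3: GAC ATC ACA TTG AGT GCC CGT CGT GTC CGA CTG AAG GGA CTG GTA ACT CGA GGC GAT TTA ACA CCT TTA CAT TGA — no ATG→stop ORF.
Frame -1: CTT CAA TGT AAA GGT GTT AAA TCG CCT CGA GTT ACC AGT CCC TTC AGT CGG ACA CGA CGG GCA CTC AAT GTG ATG TCT — no ATG→stop ORF.
Frame -2: TTC AAT GTA AAG GTG TTA AAT CGC CTC GAG TTA CCA GTC CCT TCA GTC GGA CAC GAC GGG CAC TCA ATG TGA TGT CTT — ATG at 68, stop TGA at 71 → 6 nt.
Frame -3: TCA ATG TAA AGG TGT TAA ATC GCC TCG AGT TAC CAG TCC CTT CAG TCG GAC ACG ACG GGC ACT CAA TGT GAT GTC — ATG at 6, stop TAA at 9 → 6 nt.
Longest: frame -2, positions 68–73, 6 nt = 2 codons = 1 aa. → 1 amino acids.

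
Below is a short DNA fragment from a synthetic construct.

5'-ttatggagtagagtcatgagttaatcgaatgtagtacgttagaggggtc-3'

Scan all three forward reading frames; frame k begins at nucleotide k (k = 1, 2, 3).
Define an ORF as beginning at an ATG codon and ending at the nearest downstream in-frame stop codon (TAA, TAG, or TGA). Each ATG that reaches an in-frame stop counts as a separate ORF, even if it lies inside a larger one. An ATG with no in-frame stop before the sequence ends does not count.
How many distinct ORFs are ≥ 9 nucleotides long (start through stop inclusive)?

2

Frame 1: TTA TGG AGT AGA GTC ATG AGT TAA TCG AAT GTA GTA CGT TAG AGG GGT — ATG at 16, stop TAA at 22 → 9 nt.
Frame 2: TAT GGA GTA GAG TCA TGA GTT AAT CGA ATG TAG TAC GTT AGA GGG GTC — ATG at 29, stop TAG at 32 → 6 nt.
Frame 3: ATG GAG TAG AGT CAT GAG TTA ATC GAA TGT AGT ACG TTA GAG GGG — ATG at 3, stop TAG at 9 → 9 nt.
ORFs ≥ 9 nucleotides: frame 1 16–24 (9 nucleotides), frame 3 3–11 (9 nucleotides). Count = 2.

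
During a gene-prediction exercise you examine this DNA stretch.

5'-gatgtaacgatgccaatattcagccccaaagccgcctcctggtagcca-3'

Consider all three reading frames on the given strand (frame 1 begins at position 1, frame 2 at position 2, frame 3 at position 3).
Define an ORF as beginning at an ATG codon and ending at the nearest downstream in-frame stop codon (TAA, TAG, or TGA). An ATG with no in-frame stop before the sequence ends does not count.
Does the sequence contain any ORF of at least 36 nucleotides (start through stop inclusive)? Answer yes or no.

yes

Frame 1: GAT GTA ACG ATG CCA ATA TTC AGC CCC AAA GCC GCC TCC TGG TAG CCA — ATG at 10, stop TAG at 43 → 36 nt.
Frame 2: ATG TAA CGA TGC CAA TAT TCA GCC CCA AAG CCG CCT CCT GGT AGC — ATG at 2, stop TAA at 5 → 6 nt.
Frame 3: TGT AAC GAT GCC AAT ATT CAG CCC CAA AGC CGC CTC CTG GTA GCC — no ATG→stop ORF.
Frame 1 has an ORF of 36 nucleotides (positions 10–45) ≥ 36, so yes.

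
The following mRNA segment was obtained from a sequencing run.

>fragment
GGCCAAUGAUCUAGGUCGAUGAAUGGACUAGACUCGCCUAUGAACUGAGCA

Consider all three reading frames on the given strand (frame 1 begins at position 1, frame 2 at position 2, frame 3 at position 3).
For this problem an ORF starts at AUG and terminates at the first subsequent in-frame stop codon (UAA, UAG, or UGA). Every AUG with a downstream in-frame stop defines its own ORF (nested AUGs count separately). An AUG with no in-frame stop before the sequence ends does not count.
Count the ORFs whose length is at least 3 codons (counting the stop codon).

Frame 1: GGC CAA UGA UCU AGG UCG AUG AAU GGA CUA GAC UCG CCU AUG AAC UGA GCA — AUG at 19, stop UGA at 46 → 30 nt; AUG at 40, stop UGA at 46 → 9 nt.
Frame 2: GCC AAU GAU CUA GGU CGA UGA AUG GAC UAG ACU CGC CUA UGA ACU GAG — AUG at 23, stop UAG at 29 → 9 nt.
Frame 3: CCA AUG AUC UAG GUC GAU GAA UGG ACU AGA CUC GCC UAU GAA CUG AGC — AUG at 6, stop UAG at 12 → 9 nt.
ORFs ≥ 3 codons: frame 1 19–48 (10 codons), frame 1 40–48 (3 codons), frame 2 23–31 (3 codons), frame 3 6–14 (3 codons). Count = 4.

4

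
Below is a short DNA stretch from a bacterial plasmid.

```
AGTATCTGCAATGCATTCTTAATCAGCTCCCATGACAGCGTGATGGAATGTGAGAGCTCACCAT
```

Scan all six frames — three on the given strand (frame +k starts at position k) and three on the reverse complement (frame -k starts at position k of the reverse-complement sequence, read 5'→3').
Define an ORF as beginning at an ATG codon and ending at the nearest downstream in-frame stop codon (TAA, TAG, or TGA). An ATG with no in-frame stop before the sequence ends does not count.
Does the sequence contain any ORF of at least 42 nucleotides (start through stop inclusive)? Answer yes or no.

Reverse complement (5'→3'): ATGGTGAGCTCTCACATTCCATCACGCTGTCATGGGAGCTGATTAAGAATGCATTGCAGATACT
Frame +1: AGT ATC TGC AAT GCA TTC TTA ATC AGC TCC CAT GAC AGC GTG ATG GAA TGT GAG AGC TCA CCA — no ATG→stop ORF.
Frame +2: GTA TCT GCA ATG CAT TCT TAA TCA GCT CCC ATG ACA GCG TGA TGG AAT GTG AGA GCT CAC CAT — ATG at 11, stop TAA at 20 → 12 nt; ATG at 32, stop TGA at 41 → 12 nt.
Frame +3: TAT CTG CAA TGC ATT CTT AAT CAG CTC CCA TGA CAG CGT GAT GGA ATG TGA GAG CTC ACC — ATG at 48, stop TGA at 51 → 6 nt.
Frame -1: ATG GTG AGC TCT CAC ATT CCA TCA CGC TGT CAT GGG AGC TGA TTA AGA ATG CAT TGC AGA TAC — ATG at 1, stop TGA at 40 → 42 nt.
Frame -2: TGG TGA GCT CTC ACA TTC CAT CAC GCT GTC ATG GGA GCT GAT TAA GAA TGC ATT GCA GAT ACT — ATG at 32, stop TAA at 44 → 15 nt.
Frame -3: GGT GAG CTC TCA CAT TCC ATC ACG CTG TCA TGG GAG CTG ATT AAG AAT GCA TTG CAG ATA — no ATG→stop ORF.
Frame -1 has an ORF of 42 nucleotides (positions 1–42) ≥ 42, so yes.

yes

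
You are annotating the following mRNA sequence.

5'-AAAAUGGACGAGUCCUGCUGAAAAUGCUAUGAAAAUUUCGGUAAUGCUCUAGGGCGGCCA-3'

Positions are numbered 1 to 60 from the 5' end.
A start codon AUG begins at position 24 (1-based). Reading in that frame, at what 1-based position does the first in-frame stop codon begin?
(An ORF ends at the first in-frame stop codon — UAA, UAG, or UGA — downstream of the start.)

30

Codons from position 24: AUG (24–26), CUA (27–29), UGA (30–32).
UGA is a stop codon; it begins at position 30.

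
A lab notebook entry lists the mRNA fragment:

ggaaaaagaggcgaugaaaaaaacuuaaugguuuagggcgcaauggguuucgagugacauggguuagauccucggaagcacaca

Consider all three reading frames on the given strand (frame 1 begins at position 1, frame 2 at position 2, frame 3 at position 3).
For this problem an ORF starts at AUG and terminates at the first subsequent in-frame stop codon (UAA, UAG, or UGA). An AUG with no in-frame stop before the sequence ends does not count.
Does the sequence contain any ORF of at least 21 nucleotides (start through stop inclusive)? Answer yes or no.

no

Frame 1: GGA AAA AGA GGC GAU GAA AAA AAC UUA AUG GUU UAG GGC GCA AUG GGU UUC GAG UGA CAU GGG UUA GAU CCU CGG AAG CAC ACA — AUG at 28, stop UAG at 34 → 9 nt; AUG at 43, stop UGA at 55 → 15 nt.
Frame 2: GAA AAA GAG GCG AUG AAA AAA ACU UAA UGG UUU AGG GCG CAA UGG GUU UCG AGU GAC AUG GGU UAG AUC CUC GGA AGC ACA — AUG at 14, stop UAA at 26 → 15 nt; AUG at 59, stop UAG at 65 → 9 nt.
Frame 3: AAA AAG AGG CGA UGA AAA AAA CUU AAU GGU UUA GGG CGC AAU GGG UUU CGA GUG ACA UGG GUU AGA UCC UCG GAA GCA CAC — no AUG→stop ORF.
Largest ORF found is 15 nucleotides < 21, so no.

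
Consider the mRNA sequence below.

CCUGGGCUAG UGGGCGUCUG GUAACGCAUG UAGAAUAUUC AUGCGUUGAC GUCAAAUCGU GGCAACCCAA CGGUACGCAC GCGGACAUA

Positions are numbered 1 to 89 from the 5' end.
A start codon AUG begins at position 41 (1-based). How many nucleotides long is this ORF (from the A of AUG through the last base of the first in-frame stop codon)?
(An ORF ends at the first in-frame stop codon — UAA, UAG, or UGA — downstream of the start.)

9

Codons from position 41: AUG (41–43), CGU (44–46), UGA (47–49).
UGA is the first in-frame stop; ORF spans 41–49, 9 nucleotides.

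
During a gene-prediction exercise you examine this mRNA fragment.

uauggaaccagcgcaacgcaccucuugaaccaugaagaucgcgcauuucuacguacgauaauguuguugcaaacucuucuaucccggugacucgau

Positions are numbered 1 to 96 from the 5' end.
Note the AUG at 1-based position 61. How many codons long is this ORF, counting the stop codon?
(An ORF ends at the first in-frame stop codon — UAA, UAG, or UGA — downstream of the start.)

10

Codons from position 61: AUG (61–63), UUG (64–66), UUG (67–69), CAA (70–72), ACU (73–75), CUU (76–78), CUA (79–81), UCC (82–84), CGG (85–87), UGA (88–90).
UGA is the first in-frame stop; that's 10 codons including the stop.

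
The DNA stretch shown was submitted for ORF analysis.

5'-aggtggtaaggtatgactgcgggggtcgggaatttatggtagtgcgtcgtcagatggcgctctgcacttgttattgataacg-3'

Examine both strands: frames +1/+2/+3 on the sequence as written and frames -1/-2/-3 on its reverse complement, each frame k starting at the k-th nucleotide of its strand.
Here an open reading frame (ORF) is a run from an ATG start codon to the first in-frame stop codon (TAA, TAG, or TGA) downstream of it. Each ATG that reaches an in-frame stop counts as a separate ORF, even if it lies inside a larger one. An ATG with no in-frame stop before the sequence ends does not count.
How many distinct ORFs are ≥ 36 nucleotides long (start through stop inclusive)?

Reverse complement (5'→3'): CGTTATCAATAACAAGTGCAGAGCGCCATCTGACGACGCACTACCATAAATTCCCGACCCCCGCAGTCATACCTTACCACCT
Frame +1: AGG TGG TAA GGT ATG ACT GCG GGG GTC GGG AAT TTA TGG TAG TGC GTC GTC AGA TGG CGC TCT GCA CTT GTT ATT GAT AAC — ATG at 13, stop TAG at 40 → 30 nt.
Frame +2: GGT GGT AAG GTA TGA CTG CGG GGG TCG GGA ATT TAT GGT AGT GCG TCG TCA GAT GGC GCT CTG CAC TTG TTA TTG ATA ACG — no ATG→stop ORF.
Frame +3: GTG GTA AGG TAT GAC TGC GGG GGT CGG GAA TTT ATG GTA GTG CGT CGT CAG ATG GCG CTC TGC ACT TGT TAT TGA TAA — ATG at 36, stop TGA at 75 → 42 nt; ATG at 54, stop TGA at 75 → 24 nt.
Frame -1: CGT TAT CAA TAA CAA GTG CAG AGC GCC ATC TGA CGA CGC ACT ACC ATA AAT TCC CGA CCC CCG CAG TCA TAC CTT ACC ACC — no ATG→stop ORF.
Frame -2: GTT ATC AAT AAC AAG TGC AGA GCG CCA TCT GAC GAC GCA CTA CCA TAA ATT CCC GAC CCC CGC AGT CAT ACC TTA CCA CCT — no ATG→stop ORF.
Frame -3: TTA TCA ATA ACA AGT GCA GAG CGC CAT CTG ACG ACG CAC TAC CAT AAA TTC CCG ACC CCC GCA GTC ATA CCT TAC CAC — no ATG→stop ORF.
ORFs ≥ 36 nucleotides: frame +3 36–77 (42 nucleotides). Count = 1.

1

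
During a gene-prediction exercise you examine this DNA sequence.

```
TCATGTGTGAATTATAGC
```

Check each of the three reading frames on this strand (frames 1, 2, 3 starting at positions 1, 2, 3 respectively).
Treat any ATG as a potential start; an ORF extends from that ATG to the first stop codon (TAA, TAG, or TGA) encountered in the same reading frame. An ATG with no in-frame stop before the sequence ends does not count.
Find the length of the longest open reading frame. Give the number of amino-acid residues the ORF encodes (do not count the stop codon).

Frame 1: TCA TGT GTG AAT TAT AGC — no ATG→stop ORF.
Frame 2: CAT GTG TGA ATT ATA — no ATG→stop ORF.
Frame 3: ATG TGT GAA TTA TAG — ATG at 3, stop TAG at 15 → 15 nt.
Longest: frame 3, positions 3–17, 15 nt = 5 codons = 4 aa. → 4 amino acids.

4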